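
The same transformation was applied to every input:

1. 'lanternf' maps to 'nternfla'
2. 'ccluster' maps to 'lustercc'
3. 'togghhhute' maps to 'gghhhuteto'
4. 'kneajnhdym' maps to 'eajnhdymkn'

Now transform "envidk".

In each case the input is transformed by: move the first 2 characters to the end (rotate left by 2).
On "envidk" that produces "vidken".

vidken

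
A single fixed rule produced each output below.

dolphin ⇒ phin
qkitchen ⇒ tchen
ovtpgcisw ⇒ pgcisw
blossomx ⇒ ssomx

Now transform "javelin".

elin

In each case the input is transformed by: delete the first 3 characters.
"javelin" → "elin".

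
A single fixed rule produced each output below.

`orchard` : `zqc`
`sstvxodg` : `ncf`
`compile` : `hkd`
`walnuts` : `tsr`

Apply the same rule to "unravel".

udk

The rule is to shift every letter 1 place backward in the alphabet (wrapping around), then keep only the last 3 characters.
"unravel" → "tmqzudk" → "udk".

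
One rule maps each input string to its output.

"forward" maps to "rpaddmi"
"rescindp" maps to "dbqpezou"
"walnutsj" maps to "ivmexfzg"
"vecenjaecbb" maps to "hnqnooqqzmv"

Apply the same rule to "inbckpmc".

The pattern: take characters alternately from the front and the back (1st, last, 2nd, 2nd-last, ...), then shift every letter 12 places forward in the alphabet (wrapping around).
"inbckpmc" → "icnmbpck" → "uozynbow".

uozynbow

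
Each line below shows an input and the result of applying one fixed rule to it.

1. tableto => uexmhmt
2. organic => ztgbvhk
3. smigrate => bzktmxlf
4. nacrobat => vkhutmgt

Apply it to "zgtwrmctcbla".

mpkfvmvuetsz

What's happening: shift every letter 7 places backward in the alphabet (wrapping around), then move the first 2 characters to the end (rotate left by 2).
For "zgtwrmctcbla", step one produces "szmpkfvmvuet"; step two turns that into "mpkfvmvuetsz".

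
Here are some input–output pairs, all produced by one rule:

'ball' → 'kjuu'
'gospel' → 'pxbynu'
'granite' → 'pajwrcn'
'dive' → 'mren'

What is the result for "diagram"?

The rule is to shift every letter 9 places forward in the alphabet (wrapping around).
So "diagram" becomes "mrjpajv".

mrjpajv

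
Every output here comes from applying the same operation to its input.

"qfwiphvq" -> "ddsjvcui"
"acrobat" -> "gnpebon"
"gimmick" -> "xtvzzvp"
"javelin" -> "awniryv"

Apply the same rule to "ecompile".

Rule — shift every letter 13 places forward in the alphabet (wrapping around) — i.e. ROT13, then move the last character to the front.
Working it through for "ecompile": intermediate "rpbzcvyr", final "rrpbzcvy".
(Check on "acrobat": → "npebong" → "gnpebon" ✓)

rrpbzcvy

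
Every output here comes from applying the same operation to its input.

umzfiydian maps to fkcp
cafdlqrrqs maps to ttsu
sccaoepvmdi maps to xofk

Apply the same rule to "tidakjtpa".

In each case the input is transformed by: shift every letter 2 places forward in the alphabet (wrapping around), then keep only the last 4 characters.
Working it through for "tidakjtpa": intermediate "vkfcmlvrc", final "lvrc".

lvrc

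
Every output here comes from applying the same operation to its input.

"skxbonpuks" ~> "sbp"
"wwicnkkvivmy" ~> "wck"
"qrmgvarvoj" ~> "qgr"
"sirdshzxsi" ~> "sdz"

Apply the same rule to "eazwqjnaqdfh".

ewn

The pattern: delete the last 3 characters, then keep one character in every 3, starting at position 1 (positions 1st, 4th, 7th, ...).
"eazwqjnaqdfh" → "eazwqjnaq" → "ewn".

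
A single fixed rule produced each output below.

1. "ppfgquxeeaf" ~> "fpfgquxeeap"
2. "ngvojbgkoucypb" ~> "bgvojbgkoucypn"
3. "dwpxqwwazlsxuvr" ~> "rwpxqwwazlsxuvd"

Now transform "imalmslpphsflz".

zmalmslpphsfli

The pattern: swap the first and last characters.
For "imalmslpphsflz" the result is "zmalmslpphsfli".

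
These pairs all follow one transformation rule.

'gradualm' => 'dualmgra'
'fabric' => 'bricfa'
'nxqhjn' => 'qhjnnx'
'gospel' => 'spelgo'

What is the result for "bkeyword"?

ywordbke

The transformation: swap the front and back halves of the string, then move the last character to the front.
Working it through for "bkeyword": intermediate "wordbkey", final "ywordbke".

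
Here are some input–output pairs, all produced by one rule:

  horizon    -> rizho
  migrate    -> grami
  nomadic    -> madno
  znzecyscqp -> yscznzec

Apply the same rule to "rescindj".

In each case the input is transformed by: delete the last 2 characters, then move the last 3 characters to the front (rotate right by 3).
"rescindj" → "rescin" → "cinres".

cinres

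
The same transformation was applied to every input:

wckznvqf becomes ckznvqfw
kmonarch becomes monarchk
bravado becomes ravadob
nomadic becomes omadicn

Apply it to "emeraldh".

Rule — move the first character to the end.
For "emeraldh" the result is "meraldhe".

meraldhe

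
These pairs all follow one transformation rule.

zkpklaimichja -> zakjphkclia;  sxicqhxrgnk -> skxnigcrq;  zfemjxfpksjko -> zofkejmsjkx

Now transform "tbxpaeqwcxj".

Each output is the input with this applied: take characters alternately from the front and the back (1st, last, 2nd, 2nd-last, ...), then delete the last 2 characters.
Starting from "tbxpaeqwcxj": after the first operation, "tjbxxcpwaqe"; after the second, "tjbxxcpwa".

tjbxxcpwa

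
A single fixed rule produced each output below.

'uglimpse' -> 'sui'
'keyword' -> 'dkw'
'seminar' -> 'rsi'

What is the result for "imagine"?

Each output is the input with this applied: keep one character in every 3, starting at position 1 (positions 1st, 4th, 7th, ...), then move the last character to the front.
Applying that to "imagine" gives "eig".

eig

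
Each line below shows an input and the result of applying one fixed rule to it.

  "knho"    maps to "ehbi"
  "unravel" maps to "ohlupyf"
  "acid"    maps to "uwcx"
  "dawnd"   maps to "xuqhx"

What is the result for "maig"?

Rule — shift every letter 6 places backward in the alphabet (wrapping around).
So "maig" becomes "guca".

guca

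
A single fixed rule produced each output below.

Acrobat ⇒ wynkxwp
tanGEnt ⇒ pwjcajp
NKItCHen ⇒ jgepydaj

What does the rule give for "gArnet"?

cwnjap

Looking at the pairs, the operation is to shift every letter 4 places backward in the alphabet (wrapping around), then convert every letter to lowercase.
"gArnet" → "cWnjap" → "cwnjap".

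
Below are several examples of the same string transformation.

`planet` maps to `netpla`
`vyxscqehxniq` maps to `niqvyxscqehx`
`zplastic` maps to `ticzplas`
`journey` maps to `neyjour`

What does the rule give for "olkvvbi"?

vbiolkv

Looking at the pairs, the operation is to move the last 3 characters to the front (rotate right by 3).
Doing the same to "olkvvbi": "vbiolkv".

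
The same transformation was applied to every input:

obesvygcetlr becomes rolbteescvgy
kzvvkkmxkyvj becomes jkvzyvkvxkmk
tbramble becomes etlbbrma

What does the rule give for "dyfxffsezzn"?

ndzyzfexsff

The rule is to reverse the string, then take characters alternately from the front and the back (1st, last, 2nd, 2nd-last, ...).
For "dyfxffsezzn", step one produces "nzzesffxfyd"; step two turns that into "ndzyzfexsff".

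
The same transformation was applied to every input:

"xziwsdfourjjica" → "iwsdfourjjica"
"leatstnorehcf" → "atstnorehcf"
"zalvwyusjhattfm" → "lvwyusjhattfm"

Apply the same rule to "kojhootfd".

The rule is to delete the first 2 characters.
So "kojhootfd" becomes "jhootfd".

jhootfd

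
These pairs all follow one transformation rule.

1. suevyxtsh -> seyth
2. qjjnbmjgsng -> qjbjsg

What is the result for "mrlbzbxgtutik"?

mlzxttk

The rule is to keep every other character starting from the first (positions 1st, 3rd, 5th, ...).
For "mrlbzbxgtutik" the result is "mlzxttk".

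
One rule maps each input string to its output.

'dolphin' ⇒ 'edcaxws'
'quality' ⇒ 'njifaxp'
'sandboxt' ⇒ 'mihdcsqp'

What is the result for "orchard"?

In each case the input is transformed by: sort the characters into reverse alphabetical order, then shift every letter 11 places backward in the alphabet (wrapping around).
Starting from "orchard": after the first operation, "rrohdca"; after the second, "ggdwsrp".
(Check on "quality": → "yutqlia" → "njifaxp" ✓)

ggdwsrp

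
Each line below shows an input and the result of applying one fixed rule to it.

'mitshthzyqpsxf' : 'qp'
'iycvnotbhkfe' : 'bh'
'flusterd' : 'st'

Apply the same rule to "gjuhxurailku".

The pattern: move the last 3 characters to the front (rotate right by 3), then keep only the last 2 characters.
For "gjuhxurailku", step one produces "lkugjuhxurai"; step two turns that into "ai".
(Check on "mitshthzyqpsxf": → "sxfmitshthzyqp" → "qp" ✓)

ai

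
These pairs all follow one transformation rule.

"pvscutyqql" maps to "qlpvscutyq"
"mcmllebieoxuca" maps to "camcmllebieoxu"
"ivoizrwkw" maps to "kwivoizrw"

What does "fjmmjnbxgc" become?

gcfjmmjnbx

The pattern: move the last 2 characters to the front (rotate right by 2).
So "fjmmjnbxgc" becomes "gcfjmmjnbx".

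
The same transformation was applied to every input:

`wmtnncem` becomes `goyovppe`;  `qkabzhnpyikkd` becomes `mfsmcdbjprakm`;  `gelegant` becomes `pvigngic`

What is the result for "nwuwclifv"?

hxpywyenk

Each output is the input with this applied: shift every letter 2 places forward in the alphabet (wrapping around), then move the last 2 characters to the front (rotate right by 2).
So "nwuwclifv" becomes "hxpywyenk".
(Check on "wmtnncem": → "yovppego" → "goyovppe" ✓)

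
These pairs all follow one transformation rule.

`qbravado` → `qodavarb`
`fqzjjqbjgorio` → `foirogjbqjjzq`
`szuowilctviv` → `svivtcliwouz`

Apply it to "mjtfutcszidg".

The pattern: move the first character to the end, then reverse the string.
"mjtfutcszidg" → "mgdizsctuftj".

mgdizsctuftj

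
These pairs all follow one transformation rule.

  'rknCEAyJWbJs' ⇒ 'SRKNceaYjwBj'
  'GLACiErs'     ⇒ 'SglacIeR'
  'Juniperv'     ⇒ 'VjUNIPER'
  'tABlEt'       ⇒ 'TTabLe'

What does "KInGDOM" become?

Rule — flip the case of every letter, then move the last character to the front.
Working it through for "KInGDOM": intermediate "kiNgdom", final "mkiNgdo".

mkiNgdo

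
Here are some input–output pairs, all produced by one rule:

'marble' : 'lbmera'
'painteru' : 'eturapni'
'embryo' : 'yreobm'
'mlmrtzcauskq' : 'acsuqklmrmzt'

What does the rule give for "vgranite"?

inetgvar

What's happening: swap the front and back halves of the string, then swap each adjacent pair of characters (1↔2, 3↔4, ...).
On "vgranite" that produces "inetgvar".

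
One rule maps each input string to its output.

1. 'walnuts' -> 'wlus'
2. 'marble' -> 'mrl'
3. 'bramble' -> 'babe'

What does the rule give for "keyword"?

kyod

The rule is to keep every other character starting from the first (positions 1st, 3rd, 5th, ...).
For "keyword" the result is "kyod".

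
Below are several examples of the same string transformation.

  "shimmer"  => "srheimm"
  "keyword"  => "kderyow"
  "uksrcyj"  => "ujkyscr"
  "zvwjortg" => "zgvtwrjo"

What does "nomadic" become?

ncoimda

Rule — take characters alternately from the front and the back (1st, last, 2nd, 2nd-last, ...).
"nomadic" → "ncoimda".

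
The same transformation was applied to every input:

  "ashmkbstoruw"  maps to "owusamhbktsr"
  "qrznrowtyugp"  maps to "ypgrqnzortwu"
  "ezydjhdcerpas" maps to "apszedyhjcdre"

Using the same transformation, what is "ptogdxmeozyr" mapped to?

orytpgoxdemz

In each case the input is transformed by: swap each adjacent pair of characters (1↔2, 3↔4, ...), then move the last 3 characters to the front (rotate right by 3).
Working it through for "ptogdxmeozyr": intermediate "tpgoxdemzory", final "orytpgoxdemz".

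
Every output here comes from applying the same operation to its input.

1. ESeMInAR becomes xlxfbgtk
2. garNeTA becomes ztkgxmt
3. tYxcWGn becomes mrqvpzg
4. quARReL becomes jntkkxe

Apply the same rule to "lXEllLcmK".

eqxeeevfd

The transformation: shift every letter 7 places backward in the alphabet (wrapping around), then convert every letter to lowercase.
For "lXEllLcmK", step one produces "eQXeeEvfD"; step two turns that into "eqxeeevfd".
(Check on "garNeTA": → "ztkGxMT" → "ztkgxmt" ✓)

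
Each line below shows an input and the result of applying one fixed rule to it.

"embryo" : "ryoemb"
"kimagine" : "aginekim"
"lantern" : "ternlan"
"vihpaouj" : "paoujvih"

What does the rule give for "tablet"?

What's happening: move the first 3 characters to the end (rotate left by 3).
"tablet" → "lettab".

lettab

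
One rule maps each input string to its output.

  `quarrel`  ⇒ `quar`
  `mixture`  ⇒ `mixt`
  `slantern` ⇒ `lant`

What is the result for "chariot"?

Rule — move the last 3 characters to the front (rotate right by 3), then keep only the last 4 characters.
Starting from "chariot": after the first operation, "iotchar"; after the second, "char".

char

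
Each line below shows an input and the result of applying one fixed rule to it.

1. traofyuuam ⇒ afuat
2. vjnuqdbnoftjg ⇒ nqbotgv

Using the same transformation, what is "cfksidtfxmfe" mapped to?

Looking at the pairs, the operation is to keep every other character starting from the first (positions 1st, 3rd, 5th, ...), then move the first character to the end.
Applying both steps to "cfksidtfxmfe": "ckitxf", then "kitxfc".

kitxfc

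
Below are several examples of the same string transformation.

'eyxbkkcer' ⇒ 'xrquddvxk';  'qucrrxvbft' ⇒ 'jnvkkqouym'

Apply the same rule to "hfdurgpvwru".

aywnkziopkn

The rule is to shift every letter 7 places backward in the alphabet (wrapping around).
On "hfdurgpvwru" that produces "aywnkziopkn".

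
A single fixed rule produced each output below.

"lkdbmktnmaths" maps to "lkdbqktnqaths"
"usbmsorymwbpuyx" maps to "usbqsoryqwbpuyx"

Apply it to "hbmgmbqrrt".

hbqgqbqrrt

The rule is to replace every "m" with "q".
"hbmgmbqrrt" → "hbqgqbqrrt".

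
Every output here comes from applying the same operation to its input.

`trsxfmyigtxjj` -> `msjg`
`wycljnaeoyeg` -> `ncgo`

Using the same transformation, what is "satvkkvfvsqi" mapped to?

The rule is to keep one character in every 3, starting at position 3 (positions 3rd, 6th, 9th, ...), then swap each adjacent pair of characters (1↔2, 3↔4, ...).
Starting from "satvkkvfvsqi": after the first operation, "tkvi"; after the second, "ktiv".
(Check on "wycljnaeoyeg": → "cnog" → "ncgo" ✓)

ktiv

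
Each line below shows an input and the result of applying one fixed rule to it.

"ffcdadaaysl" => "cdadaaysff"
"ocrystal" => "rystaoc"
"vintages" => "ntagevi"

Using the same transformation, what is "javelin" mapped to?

velija

Looking at the pairs, the operation is to delete the last character, then move the first 2 characters to the end (rotate left by 2).
"javelin" → "javeli" → "velija".
(Check on "vintages": → "vintage" → "ntagevi" ✓)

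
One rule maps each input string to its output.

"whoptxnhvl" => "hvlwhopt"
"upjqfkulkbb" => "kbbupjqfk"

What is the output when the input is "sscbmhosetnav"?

navsscbmhos

The transformation: move the last 3 characters to the front (rotate right by 3), then delete the last 2 characters.
Doing the same to "sscbmhosetnav": "navsscbmhos".
(Check on "whoptxnhvl": → "hvlwhoptxn" → "hvlwhopt" ✓)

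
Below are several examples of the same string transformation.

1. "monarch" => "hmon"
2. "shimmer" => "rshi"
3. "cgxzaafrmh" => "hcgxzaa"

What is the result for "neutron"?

nneu

The rule is to move the last character to the front, then delete the last 3 characters.
On "neutron" that produces "nneu".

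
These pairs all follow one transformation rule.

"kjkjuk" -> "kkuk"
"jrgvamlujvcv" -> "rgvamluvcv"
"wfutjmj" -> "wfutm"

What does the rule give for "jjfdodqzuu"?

fdodqzuu

Looking at the pairs, the operation is to remove every "j".
Doing the same to "jjfdodqzuu": "fdodqzuu".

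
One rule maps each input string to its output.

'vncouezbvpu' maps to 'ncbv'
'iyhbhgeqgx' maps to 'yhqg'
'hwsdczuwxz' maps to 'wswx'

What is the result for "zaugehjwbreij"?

What's happening: swap each adjacent pair of characters (1↔2, 3↔4, ...), then keep one character in every 3, starting at position 1 (positions 1st, 4th, 7th, ...).
On "zaugehjwbreij": the first step gives "azguhewjrbiej", and the second then gives "auwbj".

auwbj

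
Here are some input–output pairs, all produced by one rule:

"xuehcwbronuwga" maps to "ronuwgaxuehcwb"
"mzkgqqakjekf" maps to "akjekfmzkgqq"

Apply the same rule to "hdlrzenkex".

enkexhdlrz

Looking at the pairs, the operation is to swap the front and back halves of the string.
For "hdlrzenkex" the result is "enkexhdlrz".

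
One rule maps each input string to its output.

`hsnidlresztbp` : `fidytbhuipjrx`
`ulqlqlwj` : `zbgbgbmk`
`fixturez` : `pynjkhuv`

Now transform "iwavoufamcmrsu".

The transformation: swap the first and last characters, then shift every letter 10 places backward in the alphabet (wrapping around).
Doing the same to "iwavoufamcmrsu": "kmqlekvqcschiy".

kmqlekvqcschiy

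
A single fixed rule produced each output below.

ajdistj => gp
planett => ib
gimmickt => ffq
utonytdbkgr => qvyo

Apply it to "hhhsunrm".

erj

In each case the input is transformed by: keep one character in every 3, starting at position 2 (positions 2nd, 5th, 8th, ...), then shift every letter 3 places backward in the alphabet (wrapping around).
On "hhhsunrm": the first step gives "hum", and the second then gives "erj".
(Check on "planett": → "le" → "ib" ✓)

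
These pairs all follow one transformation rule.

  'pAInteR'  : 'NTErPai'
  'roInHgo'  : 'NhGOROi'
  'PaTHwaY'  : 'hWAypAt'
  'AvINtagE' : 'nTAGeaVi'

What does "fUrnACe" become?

NacEFuR

In each case the input is transformed by: move the first 3 characters to the end (rotate left by 3), then flip the case of every letter.
"fUrnACe" → "nACefUr" → "NacEFuR".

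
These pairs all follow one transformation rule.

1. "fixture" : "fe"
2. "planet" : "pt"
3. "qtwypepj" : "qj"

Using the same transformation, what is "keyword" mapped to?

kd

In each case the input is transformed by: take characters alternately from the front and the back (1st, last, 2nd, 2nd-last, ...), then keep only the first 2 characters.
On "keyword": the first step gives "kderyow", and the second then gives "kd".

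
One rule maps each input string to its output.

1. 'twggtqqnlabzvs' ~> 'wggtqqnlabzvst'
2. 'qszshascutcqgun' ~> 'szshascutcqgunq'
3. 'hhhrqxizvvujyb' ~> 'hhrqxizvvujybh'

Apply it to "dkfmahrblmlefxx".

What's happening: move the first character to the end.
For "dkfmahrblmlefxx" the result is "kfmahrblmlefxxd".

kfmahrblmlefxxd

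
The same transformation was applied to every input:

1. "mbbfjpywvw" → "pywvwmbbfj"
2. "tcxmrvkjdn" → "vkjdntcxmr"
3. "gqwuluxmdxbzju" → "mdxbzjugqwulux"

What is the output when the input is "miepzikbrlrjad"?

Rule — swap the front and back halves of the string.
Applying that to "miepzikbrlrjad" gives "brlrjadmiepzik".

brlrjadmiepzik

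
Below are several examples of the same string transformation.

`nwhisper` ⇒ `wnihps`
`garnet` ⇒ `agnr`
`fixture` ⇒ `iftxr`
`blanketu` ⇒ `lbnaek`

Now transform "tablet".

atlb

In each case the input is transformed by: swap each adjacent pair of characters (1↔2, 3↔4, ...), then delete the last 2 characters.
Starting from "tablet": after the first operation, "atlbte"; after the second, "atlb".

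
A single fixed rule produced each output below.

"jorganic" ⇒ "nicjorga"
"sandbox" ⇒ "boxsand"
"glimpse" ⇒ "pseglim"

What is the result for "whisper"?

Each output is the input with this applied: move the last 3 characters to the front (rotate right by 3).
Applying that to "whisper" gives "perwhis".

perwhis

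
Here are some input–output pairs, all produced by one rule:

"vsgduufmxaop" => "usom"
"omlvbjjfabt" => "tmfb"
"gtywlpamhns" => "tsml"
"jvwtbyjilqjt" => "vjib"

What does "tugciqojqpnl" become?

unji

What's happening: keep one character in every 3, starting at position 2 (positions 2nd, 5th, 8th, ...), then sort the characters into reverse alphabetical order.
Working it through for "tugciqojqpnl": intermediate "uijn", final "unji".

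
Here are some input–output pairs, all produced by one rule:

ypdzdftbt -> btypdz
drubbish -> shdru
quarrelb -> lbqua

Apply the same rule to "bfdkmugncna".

The rule is to move the last 2 characters to the front (rotate right by 2), then delete the last 3 characters.
Starting from "bfdkmugncna": after the first operation, "nabfdkmugnc"; after the second, "nabfdkmu".

nabfdkmu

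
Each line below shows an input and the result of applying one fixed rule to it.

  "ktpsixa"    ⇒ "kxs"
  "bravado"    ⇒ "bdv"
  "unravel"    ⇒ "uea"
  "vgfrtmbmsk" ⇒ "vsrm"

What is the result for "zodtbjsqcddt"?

Looking at the pairs, the operation is to take characters alternately from the front and the back (1st, last, 2nd, 2nd-last, ...), then keep one character in every 3, starting at position 1 (positions 1st, 4th, 7th, ...).
"zodtbjsqcddt" → "ztodddtcbqjs" → "zdtq".

zdtq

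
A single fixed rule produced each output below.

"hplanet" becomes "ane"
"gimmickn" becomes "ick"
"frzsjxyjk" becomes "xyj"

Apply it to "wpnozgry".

Looking at the pairs, the operation is to move the last character to the front, then keep only the last 3 characters.
Applying both steps to "wpnozgry": "ywpnozgr", then "zgr".

zgr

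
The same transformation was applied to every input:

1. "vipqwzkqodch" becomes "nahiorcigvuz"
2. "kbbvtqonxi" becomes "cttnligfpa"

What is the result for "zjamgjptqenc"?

rbseybhliwfu

Rule — shift every letter 8 places backward in the alphabet (wrapping around).
For "zjamgjptqenc" the result is "rbseybhliwfu".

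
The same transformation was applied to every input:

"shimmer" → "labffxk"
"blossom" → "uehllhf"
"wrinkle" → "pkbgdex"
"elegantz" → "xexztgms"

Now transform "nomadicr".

Each output is the input with this applied: shift every letter 7 places backward in the alphabet (wrapping around).
For "nomadicr" the result is "ghftwbvk".

ghftwbvk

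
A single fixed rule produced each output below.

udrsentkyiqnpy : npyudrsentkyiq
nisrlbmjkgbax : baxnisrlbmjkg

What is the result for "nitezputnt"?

tntnitezpu

In each case the input is transformed by: move the last 3 characters to the front (rotate right by 3).
Applying that to "nitezputnt" gives "tntnitezpu".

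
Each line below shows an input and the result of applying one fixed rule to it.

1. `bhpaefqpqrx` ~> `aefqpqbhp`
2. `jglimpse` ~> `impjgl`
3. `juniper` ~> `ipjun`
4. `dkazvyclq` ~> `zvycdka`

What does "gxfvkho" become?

vkgxf

In each case the input is transformed by: delete the last 2 characters, then move the first 3 characters to the end (rotate left by 3).
Starting from "gxfvkho": after the first operation, "gxfvk"; after the second, "vkgxf".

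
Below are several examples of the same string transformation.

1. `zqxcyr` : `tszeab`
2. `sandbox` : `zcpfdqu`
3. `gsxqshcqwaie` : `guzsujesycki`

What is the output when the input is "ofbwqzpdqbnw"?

yhdysbrfsdpq

In each case the input is transformed by: swap the first and last characters, then shift every letter 2 places forward in the alphabet (wrapping around).
Starting from "ofbwqzpdqbnw": after the first operation, "wfbwqzpdqbno"; after the second, "yhdysbrfsdpq".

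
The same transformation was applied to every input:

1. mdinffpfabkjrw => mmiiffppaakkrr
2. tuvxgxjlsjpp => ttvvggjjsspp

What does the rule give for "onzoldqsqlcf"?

Rule — keep every other character starting from the first (positions 1st, 3rd, 5th, ...), then double every character.
Applying both steps to "onzoldqsqlcf": "ozlqqc", then "oozzllqqqqcc".
(Check on "tuvxgxjlsjpp": → "tvgjsp" → "ttvvggjjsspp" ✓)

oozzllqqqqcc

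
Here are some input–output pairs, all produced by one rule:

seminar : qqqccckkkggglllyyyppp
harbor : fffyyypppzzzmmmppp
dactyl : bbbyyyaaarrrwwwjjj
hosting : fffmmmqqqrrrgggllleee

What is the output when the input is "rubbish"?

The transformation: repeat every character 3 times, then shift every letter 2 places backward in the alphabet (wrapping around).
Applying both steps to "rubbish": "rrruuubbbbbbiiissshhh", then "pppssszzzzzzgggqqqfff".

pppssszzzzzzgggqqqfff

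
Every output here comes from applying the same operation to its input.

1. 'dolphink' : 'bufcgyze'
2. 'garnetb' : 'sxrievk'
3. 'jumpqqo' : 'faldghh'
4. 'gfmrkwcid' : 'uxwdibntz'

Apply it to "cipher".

Rule — shift every letter 9 places backward in the alphabet (wrapping around), then move the last character to the front.
Working it through for "cipher": intermediate "tzgyvi", final "itzgyv".
(Check on "gfmrkwcid": → "xwdibntzu" → "uxwdibntz" ✓)

itzgyv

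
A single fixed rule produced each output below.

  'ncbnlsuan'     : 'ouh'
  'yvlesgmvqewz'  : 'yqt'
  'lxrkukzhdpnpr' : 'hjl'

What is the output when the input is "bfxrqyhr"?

The transformation: shift every letter 6 places backward in the alphabet (wrapping around), then keep only the last 3 characters.
"bfxrqyhr" → "vzrlksbl" → "sbl".
(Check on "lxrkukzhdpnpr": → "frleoetbxjhjl" → "hjl" ✓)

sbl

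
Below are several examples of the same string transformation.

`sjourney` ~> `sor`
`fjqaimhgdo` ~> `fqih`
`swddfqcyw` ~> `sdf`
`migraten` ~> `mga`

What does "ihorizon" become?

ioi

What's happening: delete the last 3 characters, then keep every other character starting from the first (positions 1st, 3rd, 5th, ...).
Applying that to "ihorizon" gives "ioi".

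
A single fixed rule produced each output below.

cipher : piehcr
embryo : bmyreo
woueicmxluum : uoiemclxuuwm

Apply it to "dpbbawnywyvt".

What's happening: move the first character to the end, then swap each adjacent pair of characters (1↔2, 3↔4, ...).
For "dpbbawnywyvt", step one produces "pbbawnywyvtd"; step two turns that into "bpabnwwyvydt".

bpabnwwyvydt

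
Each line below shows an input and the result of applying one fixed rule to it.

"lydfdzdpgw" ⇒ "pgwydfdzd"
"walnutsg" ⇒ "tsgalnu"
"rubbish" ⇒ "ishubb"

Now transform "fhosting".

inghost

The pattern: delete the first character, then move the last 3 characters to the front (rotate right by 3).
Doing the same to "fhosting": "inghost".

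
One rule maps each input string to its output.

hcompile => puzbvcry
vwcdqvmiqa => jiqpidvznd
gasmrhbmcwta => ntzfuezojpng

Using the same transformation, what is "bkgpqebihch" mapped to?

xoctrdvopuu

Looking at the pairs, the operation is to swap each adjacent pair of characters (1↔2, 3↔4, ...), then shift every letter 13 places forward in the alphabet (wrapping around) — i.e. ROT13.
Applying both steps to "bkgpqebihch": "kbpgeqibchh", then "xoctrdvopuu".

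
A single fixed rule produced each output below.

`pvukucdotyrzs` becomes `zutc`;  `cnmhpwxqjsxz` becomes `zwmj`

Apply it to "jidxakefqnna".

qkda

Rule — keep one character in every 3, starting at position 3 (positions 3rd, 6th, 9th, ...), then sort the characters into reverse alphabetical order.
Working it through for "jidxakefqnna": intermediate "dkqa", final "qkda".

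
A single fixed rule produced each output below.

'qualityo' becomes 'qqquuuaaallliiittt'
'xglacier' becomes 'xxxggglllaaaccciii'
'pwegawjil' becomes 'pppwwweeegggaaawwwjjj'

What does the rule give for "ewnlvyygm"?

The pattern: delete the last 2 characters, then repeat every character 3 times.
"ewnlvyygm" → "eeewwwnnnlllvvvyyyyyy".

eeewwwnnnlllvvvyyyyyy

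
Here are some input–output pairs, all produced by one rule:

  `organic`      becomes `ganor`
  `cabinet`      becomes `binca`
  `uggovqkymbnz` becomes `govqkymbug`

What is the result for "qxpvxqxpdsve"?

In each case the input is transformed by: delete the last 2 characters, then move the first 2 characters to the end (rotate left by 2).
"qxpvxqxpdsve" → "qxpvxqxpds" → "pvxqxpdsqx".

pvxqxpdsqx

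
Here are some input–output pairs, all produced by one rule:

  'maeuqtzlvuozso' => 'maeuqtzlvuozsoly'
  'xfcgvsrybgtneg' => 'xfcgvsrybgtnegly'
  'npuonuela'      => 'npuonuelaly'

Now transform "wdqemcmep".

What's happening: append "ly".
For "wdqemcmep" the result is "wdqemcmeply".

wdqemcmeply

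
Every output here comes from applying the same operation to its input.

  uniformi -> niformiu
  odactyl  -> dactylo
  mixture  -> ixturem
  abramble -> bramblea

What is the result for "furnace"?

urnacef

Each output is the input with this applied: move the first character to the end.
For "furnace" the result is "urnacef".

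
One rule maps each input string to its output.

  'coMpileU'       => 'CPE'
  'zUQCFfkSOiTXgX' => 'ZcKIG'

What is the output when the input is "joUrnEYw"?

The pattern: flip the case of every letter, then keep one character in every 3, starting at position 1 (positions 1st, 4th, 7th, ...).
Starting from "joUrnEYw": after the first operation, "JOuRNeyW"; after the second, "JRy".

JRy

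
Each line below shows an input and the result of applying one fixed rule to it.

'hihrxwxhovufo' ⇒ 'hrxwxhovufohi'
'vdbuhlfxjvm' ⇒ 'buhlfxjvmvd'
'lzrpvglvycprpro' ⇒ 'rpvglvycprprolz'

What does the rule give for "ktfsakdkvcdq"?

In each case the input is transformed by: move the first 2 characters to the end (rotate left by 2).
Doing the same to "ktfsakdkvcdq": "fsakdkvcdqkt".

fsakdkvcdqkt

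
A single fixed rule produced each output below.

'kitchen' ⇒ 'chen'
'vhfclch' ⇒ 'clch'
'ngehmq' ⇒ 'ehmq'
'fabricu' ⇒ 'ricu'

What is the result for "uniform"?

The rule is to keep only the last 4 characters.
"uniform" → "form".

form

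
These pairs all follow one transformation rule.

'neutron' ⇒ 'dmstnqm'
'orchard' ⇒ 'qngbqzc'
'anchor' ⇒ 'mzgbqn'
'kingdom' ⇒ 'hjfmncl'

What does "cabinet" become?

zbhadms

What's happening: shift every letter 1 place backward in the alphabet (wrapping around), then swap each adjacent pair of characters (1↔2, 3↔4, ...).
Doing the same to "cabinet": "zbhadms".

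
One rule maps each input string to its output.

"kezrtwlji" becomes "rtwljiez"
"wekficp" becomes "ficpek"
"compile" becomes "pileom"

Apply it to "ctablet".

bletta

The rule is to delete the first character, then move the first 2 characters to the end (rotate left by 2).
On "ctablet": the first step gives "tablet", and the second then gives "bletta".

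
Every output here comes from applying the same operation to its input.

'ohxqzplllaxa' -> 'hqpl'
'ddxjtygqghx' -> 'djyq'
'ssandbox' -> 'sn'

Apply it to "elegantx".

lg

In each case the input is transformed by: delete the last 3 characters, then keep every other character starting from the second (positions 2nd, 4th, 6th, ...).
Starting from "elegantx": after the first operation, "elega"; after the second, "lg".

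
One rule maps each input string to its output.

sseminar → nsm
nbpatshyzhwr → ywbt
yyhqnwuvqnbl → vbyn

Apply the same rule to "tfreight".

What's happening: swap the front and back halves of the string, then keep one character in every 3, starting at position 2 (positions 2nd, 5th, 8th, ...).
Applying both steps to "tfreight": "ighttfre", then "gte".

gte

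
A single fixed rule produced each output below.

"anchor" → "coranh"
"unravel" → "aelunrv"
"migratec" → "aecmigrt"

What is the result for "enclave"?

The rule is to move the last 3 characters to the front (rotate right by 3), then swap the first and last characters.
"enclave" → "aveencl" → "lveenca".

lveenca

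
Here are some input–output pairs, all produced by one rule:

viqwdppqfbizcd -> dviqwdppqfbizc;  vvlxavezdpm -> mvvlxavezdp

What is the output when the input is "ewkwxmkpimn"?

newkwxmkpim

In each case the input is transformed by: move the last character to the front.
So "ewkwxmkpimn" becomes "newkwxmkpim".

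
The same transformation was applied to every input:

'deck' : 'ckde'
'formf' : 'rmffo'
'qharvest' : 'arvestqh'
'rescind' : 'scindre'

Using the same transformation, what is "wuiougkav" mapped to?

The rule is to move the first 2 characters to the end (rotate left by 2).
Applying that to "wuiougkav" gives "iougkavwu".

iougkavwu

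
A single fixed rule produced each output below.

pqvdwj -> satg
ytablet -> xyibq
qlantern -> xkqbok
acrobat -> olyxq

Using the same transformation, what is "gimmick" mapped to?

jjfzh

Each output is the input with this applied: shift every letter 3 places backward in the alphabet (wrapping around), then delete the first 2 characters.
Applying that to "gimmick" gives "jjfzh".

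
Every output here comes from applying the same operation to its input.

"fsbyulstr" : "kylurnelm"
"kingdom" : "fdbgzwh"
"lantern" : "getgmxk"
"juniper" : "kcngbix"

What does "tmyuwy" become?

What's happening: shift every letter 7 places backward in the alphabet (wrapping around), then move the last character to the front.
"tmyuwy" → "mfrnpr" → "rmfrnp".

rmfrnp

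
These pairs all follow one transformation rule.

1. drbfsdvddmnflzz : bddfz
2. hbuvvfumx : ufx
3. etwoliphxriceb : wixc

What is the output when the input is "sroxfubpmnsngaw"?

oumnw

The rule is to keep one character in every 3, starting at position 3 (positions 3rd, 6th, 9th, ...).
For "sroxfubpmnsngaw" the result is "oumnw".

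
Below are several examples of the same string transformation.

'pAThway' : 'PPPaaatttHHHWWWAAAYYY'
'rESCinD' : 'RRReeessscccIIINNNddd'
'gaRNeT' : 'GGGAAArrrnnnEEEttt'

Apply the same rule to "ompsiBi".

OOOMMMPPPSSSIIIbbbIII

The rule is to repeat every character 3 times, then flip the case of every letter.
"ompsiBi" → "ooommmpppsssiiiBBBiii" → "OOOMMMPPPSSSIIIbbbIII".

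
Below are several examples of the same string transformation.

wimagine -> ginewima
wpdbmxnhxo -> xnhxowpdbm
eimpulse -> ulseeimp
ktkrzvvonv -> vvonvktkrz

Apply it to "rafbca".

bcaraf

What's happening: swap the front and back halves of the string.
For "rafbca" the result is "bcaraf".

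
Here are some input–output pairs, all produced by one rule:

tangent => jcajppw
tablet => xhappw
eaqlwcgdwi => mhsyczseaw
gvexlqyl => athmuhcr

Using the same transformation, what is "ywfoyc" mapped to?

Looking at the pairs, the operation is to move the first 2 characters to the end (rotate left by 2), then shift every letter 4 places backward in the alphabet (wrapping around).
Starting from "ywfoyc": after the first operation, "foycyw"; after the second, "bkuyus".

bkuyus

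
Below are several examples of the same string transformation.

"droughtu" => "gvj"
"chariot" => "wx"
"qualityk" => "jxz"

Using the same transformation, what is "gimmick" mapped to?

The transformation: shift every letter 11 places backward in the alphabet (wrapping around), then keep one character in every 3, starting at position 2 (positions 2nd, 5th, 8th, ...).
On "gimmick": the first step gives "vxbbxrz", and the second then gives "xx".

xx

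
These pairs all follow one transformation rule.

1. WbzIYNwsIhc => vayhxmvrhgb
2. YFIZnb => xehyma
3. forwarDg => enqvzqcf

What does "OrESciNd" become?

Rule — shift every letter 1 place backward in the alphabet (wrapping around), then convert every letter to lowercase.
Doing the same to "OrESciNd": "nqdrbhmc".

nqdrbhmc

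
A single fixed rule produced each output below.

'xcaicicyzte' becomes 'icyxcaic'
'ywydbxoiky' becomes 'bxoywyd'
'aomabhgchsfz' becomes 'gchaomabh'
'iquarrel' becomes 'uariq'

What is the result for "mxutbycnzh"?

The transformation: delete the last 3 characters, then move the last 3 characters to the front (rotate right by 3).
Applying that to "mxutbycnzh" gives "bycmxut".

bycmxut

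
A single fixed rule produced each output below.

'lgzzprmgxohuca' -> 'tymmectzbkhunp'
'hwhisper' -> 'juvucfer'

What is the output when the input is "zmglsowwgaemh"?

zmytbfjjntzru

Looking at the pairs, the operation is to shift every letter 13 places forward in the alphabet (wrapping around) — i.e. ROT13, then swap each adjacent pair of characters (1↔2, 3↔4, ...).
Applying both steps to "zmglsowwgaemh": "mztyfbjjtnrzu", then "zmytbfjjntzru".
(Check on "hwhisper": → "ujuvfcre" → "juvucfer" ✓)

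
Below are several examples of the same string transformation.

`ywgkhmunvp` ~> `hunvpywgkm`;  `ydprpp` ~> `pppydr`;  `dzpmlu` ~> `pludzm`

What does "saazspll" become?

zpllsaas

Each output is the input with this applied: swap the front and back halves of the string, then swap the first and last characters.
For "saazspll", step one produces "spllsaaz"; step two turns that into "zpllsaas".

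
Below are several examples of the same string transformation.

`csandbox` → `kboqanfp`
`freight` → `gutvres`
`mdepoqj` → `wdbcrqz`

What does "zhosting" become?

tavgfbum

The pattern: shift every letter 13 places forward in the alphabet (wrapping around) — i.e. ROT13, then reverse the string.
On "zhosting": the first step gives "mubfgvat", and the second then gives "tavgfbum".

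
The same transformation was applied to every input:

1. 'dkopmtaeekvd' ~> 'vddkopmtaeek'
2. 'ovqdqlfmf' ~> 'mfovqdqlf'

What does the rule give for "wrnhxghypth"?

thwrnhxghyp

What's happening: move the last 2 characters to the front (rotate right by 2).
On "wrnhxghypth" that produces "thwrnhxghyp".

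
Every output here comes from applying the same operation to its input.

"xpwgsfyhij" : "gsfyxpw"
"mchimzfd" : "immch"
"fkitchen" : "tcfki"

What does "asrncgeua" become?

The rule is to delete the last 3 characters, then move the first 3 characters to the end (rotate left by 3).
Applying both steps to "asrncgeua": "asrncg", then "ncgasr".
(Check on "xpwgsfyhij": → "xpwgsfy" → "gsfyxpw" ✓)

ncgasr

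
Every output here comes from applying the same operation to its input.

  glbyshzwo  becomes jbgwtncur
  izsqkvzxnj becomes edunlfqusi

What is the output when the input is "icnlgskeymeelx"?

Looking at the pairs, the operation is to shift every letter 5 places backward in the alphabet (wrapping around), then move the last character to the front.
Working it through for "icnlgskeymeelx": intermediate "dxigbnfzthzzgs", final "sdxigbnfzthzzg".
(Check on "izsqkvzxnj": → "dunlfqusie" → "edunlfqusi" ✓)

sdxigbnfzthzzg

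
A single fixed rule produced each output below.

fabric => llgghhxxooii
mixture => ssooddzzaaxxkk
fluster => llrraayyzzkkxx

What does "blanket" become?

hhrrggttqqkkzz

The transformation: double every character, then shift every letter 6 places forward in the alphabet (wrapping around).
"blanket" → "bbllaannkkeett" → "hhrrggttqqkkzz".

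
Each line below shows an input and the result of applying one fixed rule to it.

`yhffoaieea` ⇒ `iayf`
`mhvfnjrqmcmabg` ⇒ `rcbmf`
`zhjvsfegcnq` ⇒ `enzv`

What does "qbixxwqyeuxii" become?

quiqx

Rule — keep one character in every 3, starting at position 1 (positions 1st, 4th, 7th, ...), then move the first 2 characters to the end (rotate left by 2).
Applying both steps to "qbixxwqyeuxii": "qxqui", then "quiqx".
(Check on "yhffoaieea": → "yfia" → "iayf" ✓)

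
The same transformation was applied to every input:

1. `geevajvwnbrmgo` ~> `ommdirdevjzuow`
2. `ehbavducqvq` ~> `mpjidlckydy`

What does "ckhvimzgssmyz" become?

Looking at the pairs, the operation is to shift every letter 8 places forward in the alphabet (wrapping around).
So "ckhvimzgssmyz" becomes "kspdquhoaaugh".

kspdquhoaaugh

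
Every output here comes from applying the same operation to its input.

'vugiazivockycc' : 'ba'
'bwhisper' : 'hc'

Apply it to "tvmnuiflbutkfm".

The pattern: shift every letter 6 places forward in the alphabet (wrapping around), then keep only the first 2 characters.
Applying both steps to "tvmnuiflbutkfm": "zbstaolrhazqls", then "zb".

zb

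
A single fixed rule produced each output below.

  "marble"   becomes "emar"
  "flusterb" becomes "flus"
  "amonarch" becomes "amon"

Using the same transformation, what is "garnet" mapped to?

tgar

What's happening: swap the front and back halves of the string, then keep only the last 4 characters.
So "garnet" becomes "tgar".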